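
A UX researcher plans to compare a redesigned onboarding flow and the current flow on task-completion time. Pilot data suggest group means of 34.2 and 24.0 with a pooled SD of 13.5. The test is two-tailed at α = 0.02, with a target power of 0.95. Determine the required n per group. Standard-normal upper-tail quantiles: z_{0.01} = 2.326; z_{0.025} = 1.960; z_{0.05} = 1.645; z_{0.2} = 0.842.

n = 56 per group

Cohen's d = |M₁ − M₂| / SD_pooled = |34.2 − 24.0| / 13.5 = 10.2 / 13.5 = 0.756.
For two independent groups with equal n: n = 2·((z_{α/2} + z_β) / d)².
z_{α/2} + z_β = 2.326 + 1.645 = 3.971.
n = 2 × (3.971 / 0.756)² = 2 × 5.253² = 2 × 27.59 = 55.2.
Round up to the next whole participant.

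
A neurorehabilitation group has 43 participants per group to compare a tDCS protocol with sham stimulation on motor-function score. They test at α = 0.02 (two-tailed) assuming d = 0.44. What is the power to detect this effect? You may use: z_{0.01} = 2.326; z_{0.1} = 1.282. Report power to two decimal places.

For two equal groups, power = Φ(d·√(n/2) − z_{α/2}).
d·√(n/2) = 0.44 × √(43/2) = 0.44 × 4.637 = 2.040.
z_β = 2.040 − 2.326 = -0.286.
Power = Φ(-0.286) = 0.388.

power ≈ 0.39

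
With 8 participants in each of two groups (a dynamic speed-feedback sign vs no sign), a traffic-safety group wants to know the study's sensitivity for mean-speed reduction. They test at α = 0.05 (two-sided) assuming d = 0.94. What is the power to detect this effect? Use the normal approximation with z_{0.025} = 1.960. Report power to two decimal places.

For two equal groups, power = Φ(d·√(n/2) − z_{α/2}).
d·√(n/2) = 0.94 × √(8/2) = 0.94 × 2.000 = 1.880.
z_β = 1.880 − 1.960 = -0.080.
Power = Φ(-0.080) = 0.468.

power ≈ 0.47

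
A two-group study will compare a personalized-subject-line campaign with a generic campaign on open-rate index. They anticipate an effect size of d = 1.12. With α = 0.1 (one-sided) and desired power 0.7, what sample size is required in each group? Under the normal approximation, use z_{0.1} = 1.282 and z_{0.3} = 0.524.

For two independent groups with equal n: n = 2·((z_{α} + z_β) / d)².
z_{α} + z_β = 1.282 + 0.524 = 1.806.
n = 2 × (1.806 / 1.12)² = 2 × 1.612² = 2 × 2.60 = 5.2.
Round up to the next whole participant.

n = 6 per group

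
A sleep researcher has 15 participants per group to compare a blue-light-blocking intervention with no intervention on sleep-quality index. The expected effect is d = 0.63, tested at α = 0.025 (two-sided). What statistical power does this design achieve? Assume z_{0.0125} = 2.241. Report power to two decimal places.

power ≈ 0.30

For two equal groups, power = Φ(d·√(n/2) − z_{α/2}).
d·√(n/2) = 0.63 × √(15/2) = 0.63 × 2.739 = 1.725.
z_β = 1.725 − 2.241 = -0.516.
Power = Φ(-0.516) = 0.303.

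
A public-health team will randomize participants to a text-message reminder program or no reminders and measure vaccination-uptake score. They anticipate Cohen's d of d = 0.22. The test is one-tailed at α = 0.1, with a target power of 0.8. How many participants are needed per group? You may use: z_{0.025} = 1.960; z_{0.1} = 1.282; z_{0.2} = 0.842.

n = 187 per group

For two independent groups with equal n: n = 2·((z_{α} + z_β) / d)².
z_{α} + z_β = 1.282 + 0.842 = 2.124.
n = 2 × (2.124 / 0.22)² = 2 × 9.655² = 2 × 93.21 = 186.4.
Round up to the next whole participant.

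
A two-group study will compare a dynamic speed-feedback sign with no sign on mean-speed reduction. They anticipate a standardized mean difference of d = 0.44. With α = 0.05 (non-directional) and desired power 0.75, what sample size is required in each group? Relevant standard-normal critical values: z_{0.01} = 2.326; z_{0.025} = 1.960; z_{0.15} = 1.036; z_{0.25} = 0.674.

For two independent groups with equal n: n = 2·((z_{α/2} + z_β) / d)².
z_{α/2} + z_β = 1.960 + 0.674 = 2.634.
n = 2 × (2.634 / 0.44)² = 2 × 5.986² = 2 × 35.84 = 71.7.
Round up to the next whole participant.

n = 72 per group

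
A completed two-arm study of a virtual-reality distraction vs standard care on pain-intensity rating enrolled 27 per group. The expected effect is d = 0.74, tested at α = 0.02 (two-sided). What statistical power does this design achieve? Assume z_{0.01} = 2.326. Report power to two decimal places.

For two equal groups, power = Φ(d·√(n/2) − z_{α/2}).
d·√(n/2) = 0.74 × √(27/2) = 0.74 × 3.674 = 2.719.
z_β = 2.719 − 2.326 = 0.393.
Power = Φ(0.393) = 0.653.

power ≈ 0.65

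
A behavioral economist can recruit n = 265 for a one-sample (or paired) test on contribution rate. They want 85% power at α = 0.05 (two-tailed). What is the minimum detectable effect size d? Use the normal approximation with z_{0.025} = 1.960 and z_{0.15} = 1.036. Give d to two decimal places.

For a single sample (or paired design) of n = 265: d_min = (z_{α/2} + z_β)/√n.
z-sum = 1.960 + 1.036 = 2.996.
d_min = 2.996 / √265 = 2.996 / 16.279 = 0.184.

d_min ≈ 0.18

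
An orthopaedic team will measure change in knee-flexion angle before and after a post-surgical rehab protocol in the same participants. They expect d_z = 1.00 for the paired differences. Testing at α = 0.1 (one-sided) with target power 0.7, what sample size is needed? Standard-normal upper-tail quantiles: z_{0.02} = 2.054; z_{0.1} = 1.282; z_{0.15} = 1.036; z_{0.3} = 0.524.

For a paired (one-sample on differences) test: n = ((z_{α} + z_β) / d)².
z_{α} + z_β = 1.282 + 0.524 = 1.806.
n = (1.806 / 1.00)² = 1.806² = 3.26.
Round up.

n = 4 pairs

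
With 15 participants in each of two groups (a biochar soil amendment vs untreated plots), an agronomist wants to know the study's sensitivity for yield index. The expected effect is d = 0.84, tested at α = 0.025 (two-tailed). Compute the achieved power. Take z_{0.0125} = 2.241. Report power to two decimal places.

For two equal groups, power = Φ(d·√(n/2) − z_{α/2}).
d·√(n/2) = 0.84 × √(15/2) = 0.84 × 2.739 = 2.300.
z_β = 2.300 − 2.241 = 0.059.
Power = Φ(0.059) = 0.524.

power ≈ 0.52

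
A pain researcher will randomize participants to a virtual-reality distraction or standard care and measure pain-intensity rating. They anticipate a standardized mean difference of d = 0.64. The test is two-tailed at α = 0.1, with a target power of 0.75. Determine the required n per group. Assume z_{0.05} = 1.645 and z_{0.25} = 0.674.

n = 27 per group

For two independent groups with equal n: n = 2·((z_{α/2} + z_β) / d)².
z_{α/2} + z_β = 1.645 + 0.674 = 2.319.
n = 2 × (2.319 / 0.64)² = 2 × 3.623² = 2 × 13.13 = 26.3.
Round up to the next whole participant.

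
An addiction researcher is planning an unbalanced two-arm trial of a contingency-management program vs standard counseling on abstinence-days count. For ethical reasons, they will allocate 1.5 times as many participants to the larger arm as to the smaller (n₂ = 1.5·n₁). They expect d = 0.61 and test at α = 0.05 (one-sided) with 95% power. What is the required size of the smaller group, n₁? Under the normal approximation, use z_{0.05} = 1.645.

n₁ = 49

With allocation ratio k = n₂/n₁ = 1.5, Var(x̄₁−x̄₂) = σ²(1/n₁ + 1/(k·n₁)) = σ²·(k+1)/(k·n₁).
So n₁ = (1 + 1/k)·((z_{α} + z_β)/d)² = 1.667 × (3.290/0.61)².
n₁ = 1.667 × 29.09 = 48.5.
Round up: n₁ = 49, giving n₂ = ⌈1.5 × 49⌉ = ⌈73.5⌉ = 74.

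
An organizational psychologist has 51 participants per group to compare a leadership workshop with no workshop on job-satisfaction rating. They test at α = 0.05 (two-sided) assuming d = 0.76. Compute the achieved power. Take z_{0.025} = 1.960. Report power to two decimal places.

For two equal groups, power = Φ(d·√(n/2) − z_{α/2}).
d·√(n/2) = 0.76 × √(51/2) = 0.76 × 5.050 = 3.838.
z_β = 3.838 − 1.960 = 1.878.
Power = Φ(1.878) = 0.970.

power ≈ 0.97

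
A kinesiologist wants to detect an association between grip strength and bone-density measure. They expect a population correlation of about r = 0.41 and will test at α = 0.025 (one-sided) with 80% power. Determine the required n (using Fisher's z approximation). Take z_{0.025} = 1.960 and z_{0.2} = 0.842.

Fisher's z: C = ½·ln((1+r)/(1−r)) = ½·ln(2.3898) = 0.4356.
n = ((z_{α} + z_β)/C)² + 3.
(1.960 + 0.842) / 0.4356 = 2.802 / 0.4356 = 6.433.
n = 6.433² + 3 = 41.38 + 3 = 44.4.
Round up.

n = 45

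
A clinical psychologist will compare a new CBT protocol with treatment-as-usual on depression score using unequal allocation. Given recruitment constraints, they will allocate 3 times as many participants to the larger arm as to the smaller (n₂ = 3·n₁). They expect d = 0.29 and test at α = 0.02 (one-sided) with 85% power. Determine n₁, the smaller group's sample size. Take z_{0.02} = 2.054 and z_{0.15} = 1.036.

n₁ = 152

With allocation ratio k = n₂/n₁ = 3, Var(x̄₁−x̄₂) = σ²(1/n₁ + 1/(k·n₁)) = σ²·(k+1)/(k·n₁).
So n₁ = (1 + 1/k)·((z_{α} + z_β)/d)² = 1.333 × (3.090/0.29)².
n₁ = 1.333 × 113.53 = 151.4.
Round up: n₁ = 152, giving n₂ = 3 × 152 = 456.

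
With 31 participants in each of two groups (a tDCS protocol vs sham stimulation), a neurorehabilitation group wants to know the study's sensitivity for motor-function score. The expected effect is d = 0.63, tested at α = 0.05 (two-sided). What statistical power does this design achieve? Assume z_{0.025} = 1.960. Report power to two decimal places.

power ≈ 0.70

For two equal groups, power = Φ(d·√(n/2) − z_{α/2}).
d·√(n/2) = 0.63 × √(31/2) = 0.63 × 3.937 = 2.480.
z_β = 2.480 − 1.960 = 0.520.
Power = Φ(0.520) = 0.699.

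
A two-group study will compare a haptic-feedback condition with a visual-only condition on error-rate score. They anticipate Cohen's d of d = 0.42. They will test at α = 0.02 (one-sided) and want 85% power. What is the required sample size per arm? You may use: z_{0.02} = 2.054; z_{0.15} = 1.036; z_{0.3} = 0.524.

For two independent groups with equal n: n = 2·((z_{α} + z_β) / d)².
z_{α} + z_β = 2.054 + 1.036 = 3.090.
n = 2 × (3.090 / 0.42)² = 2 × 7.357² = 2 × 54.13 = 108.3.
Round up to the next whole participant.

n = 109 per group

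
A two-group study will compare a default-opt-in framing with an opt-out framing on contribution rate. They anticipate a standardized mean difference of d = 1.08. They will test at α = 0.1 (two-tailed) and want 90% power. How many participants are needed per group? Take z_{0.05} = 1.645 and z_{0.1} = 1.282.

n = 15 per group

For two independent groups with equal n: n = 2·((z_{α/2} + z_β) / d)².
z_{α/2} + z_β = 1.645 + 1.282 = 2.927.
n = 2 × (2.927 / 1.08)² = 2 × 2.710² = 2 × 7.35 = 14.7.
Round up to the next whole participant.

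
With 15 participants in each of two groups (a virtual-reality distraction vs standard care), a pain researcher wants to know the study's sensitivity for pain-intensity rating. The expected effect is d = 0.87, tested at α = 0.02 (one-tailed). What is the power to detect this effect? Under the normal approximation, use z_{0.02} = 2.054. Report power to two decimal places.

For two equal groups, power = Φ(d·√(n/2) − z_{α}).
d·√(n/2) = 0.87 × √(15/2) = 0.87 × 2.739 = 2.383.
z_β = 2.383 − 2.054 = 0.329.
Power = Φ(0.329) = 0.629.

power ≈ 0.63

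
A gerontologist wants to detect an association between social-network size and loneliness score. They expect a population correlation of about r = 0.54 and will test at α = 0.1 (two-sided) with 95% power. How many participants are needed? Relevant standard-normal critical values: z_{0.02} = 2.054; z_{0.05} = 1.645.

Fisher's z: C = ½·ln((1+r)/(1−r)) = ½·ln(3.3478) = 0.6042.
n = ((z_{α/2} + z_β)/C)² + 3.
(1.645 + 1.645) / 0.6042 = 3.290 / 0.6042 = 5.445.
n = 5.445² + 3 = 29.65 + 3 = 32.7.
Round up.

n = 33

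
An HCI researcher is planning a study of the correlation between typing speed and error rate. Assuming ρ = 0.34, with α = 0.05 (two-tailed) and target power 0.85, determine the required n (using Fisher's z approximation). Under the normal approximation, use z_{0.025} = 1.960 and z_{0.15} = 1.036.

Fisher's z: C = ½·ln((1+r)/(1−r)) = ½·ln(2.0303) = 0.3541.
n = ((z_{α/2} + z_β)/C)² + 3.
(1.960 + 1.036) / 0.3541 = 2.996 / 0.3541 = 8.461.
n = 8.461² + 3 = 71.59 + 3 = 74.6.
Round up.

n = 75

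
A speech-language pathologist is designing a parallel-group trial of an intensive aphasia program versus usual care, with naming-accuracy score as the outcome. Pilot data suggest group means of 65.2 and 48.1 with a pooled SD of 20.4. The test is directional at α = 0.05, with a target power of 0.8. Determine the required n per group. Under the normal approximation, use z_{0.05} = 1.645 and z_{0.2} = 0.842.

Cohen's d = |M₁ − M₂| / SD_pooled = |65.2 − 48.1| / 20.4 = 17.1 / 20.4 = 0.838.
For two independent groups with equal n: n = 2·((z_{α} + z_β) / d)².
z_{α} + z_β = 1.645 + 0.842 = 2.487.
n = 2 × (2.487 / 0.838)² = 2 × 2.968² = 2 × 8.81 = 17.6.
Round up to the next whole participant.

n = 18 per group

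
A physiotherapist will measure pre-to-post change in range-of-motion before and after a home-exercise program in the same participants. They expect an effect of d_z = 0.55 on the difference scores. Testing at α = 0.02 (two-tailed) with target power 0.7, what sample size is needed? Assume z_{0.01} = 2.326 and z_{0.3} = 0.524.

n = 27 pairs

For a paired (one-sample on differences) test: n = ((z_{α/2} + z_β) / d)².
z_{α/2} + z_β = 2.326 + 0.524 = 2.850.
n = (2.850 / 0.55)² = 5.182² = 26.85.
Round up.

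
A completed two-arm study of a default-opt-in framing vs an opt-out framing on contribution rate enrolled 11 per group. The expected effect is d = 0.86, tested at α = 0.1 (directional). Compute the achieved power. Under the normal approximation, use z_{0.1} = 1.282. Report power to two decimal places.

For two equal groups, power = Φ(d·√(n/2) − z_{α}).
d·√(n/2) = 0.86 × √(11/2) = 0.86 × 2.345 = 2.017.
z_β = 2.017 − 1.282 = 0.735.
Power = Φ(0.735) = 0.769.

power ≈ 0.77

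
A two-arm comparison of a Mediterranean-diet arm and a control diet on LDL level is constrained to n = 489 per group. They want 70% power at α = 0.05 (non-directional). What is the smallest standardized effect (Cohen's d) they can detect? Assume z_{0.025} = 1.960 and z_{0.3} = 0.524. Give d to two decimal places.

For two independent groups of n = 489 each: d_min = (z_{α/2} + z_β)·√(2/n).
z-sum = 1.960 + 0.524 = 2.484.
d_min = 2.484 × √(2/489) = 2.484 × 0.0640 = 0.159.

d_min ≈ 0.16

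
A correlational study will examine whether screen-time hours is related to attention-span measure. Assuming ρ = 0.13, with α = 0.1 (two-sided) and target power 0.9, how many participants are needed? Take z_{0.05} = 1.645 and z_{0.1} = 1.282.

n = 505

Fisher's z: C = ½·ln((1+r)/(1−r)) = ½·ln(1.2989) = 0.1307.
n = ((z_{α/2} + z_β)/C)² + 3.
(1.645 + 1.282) / 0.1307 = 2.927 / 0.1307 = 22.395.
n = 22.395² + 3 = 501.53 + 3 = 504.5.
Round up.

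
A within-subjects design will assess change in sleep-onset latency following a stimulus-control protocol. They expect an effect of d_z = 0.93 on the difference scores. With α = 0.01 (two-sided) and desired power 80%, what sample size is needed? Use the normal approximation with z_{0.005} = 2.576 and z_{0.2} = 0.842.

n = 14 pairs

For a paired (one-sample on differences) test: n = ((z_{α/2} + z_β) / d)².
z_{α/2} + z_β = 2.576 + 0.842 = 3.418.
n = (3.418 / 0.93)² = 3.675² = 13.51.
Round up.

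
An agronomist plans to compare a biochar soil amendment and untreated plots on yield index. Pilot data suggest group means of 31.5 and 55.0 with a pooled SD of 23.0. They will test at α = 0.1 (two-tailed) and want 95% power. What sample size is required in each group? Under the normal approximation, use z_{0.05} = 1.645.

n = 21 per group

Cohen's d = |M₁ − M₂| / SD_pooled = |31.5 − 55.0| / 23.0 = 23.5 / 23.0 = 1.022.
For two independent groups with equal n: n = 2·((z_{α/2} + z_β) / d)².
z_{α/2} + z_β = 1.645 + 1.645 = 3.290.
n = 2 × (3.290 / 1.022)² = 2 × 3.219² = 2 × 10.36 = 20.7.
Round up to the next whole participant.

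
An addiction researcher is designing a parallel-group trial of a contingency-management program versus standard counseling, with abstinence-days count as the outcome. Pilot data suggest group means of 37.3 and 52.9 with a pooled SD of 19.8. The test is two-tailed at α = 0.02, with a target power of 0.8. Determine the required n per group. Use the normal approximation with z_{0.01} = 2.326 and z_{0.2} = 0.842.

n = 33 per group

Cohen's d = |M₁ − M₂| / SD_pooled = |37.3 − 52.9| / 19.8 = 15.6 / 19.8 = 0.788.
For two independent groups with equal n: n = 2·((z_{α/2} + z_β) / d)².
z_{α/2} + z_β = 2.326 + 0.842 = 3.168.
n = 2 × (3.168 / 0.788)² = 2 × 4.020² = 2 × 16.16 = 32.3.
Round up to the next whole participant.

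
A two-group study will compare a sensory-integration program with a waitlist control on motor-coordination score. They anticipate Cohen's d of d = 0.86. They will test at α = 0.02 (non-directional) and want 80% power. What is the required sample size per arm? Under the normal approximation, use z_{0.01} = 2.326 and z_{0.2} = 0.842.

For two independent groups with equal n: n = 2·((z_{α/2} + z_β) / d)².
z_{α/2} + z_β = 2.326 + 0.842 = 3.168.
n = 2 × (3.168 / 0.86)² = 2 × 3.684² = 2 × 13.57 = 27.1.
Round up to the next whole participant.

n = 28 per group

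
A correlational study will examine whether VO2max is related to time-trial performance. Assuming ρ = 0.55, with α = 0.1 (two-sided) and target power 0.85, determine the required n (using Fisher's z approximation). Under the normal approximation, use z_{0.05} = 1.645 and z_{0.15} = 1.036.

Fisher's z: C = ½·ln((1+r)/(1−r)) = ½·ln(3.4444) = 0.6184.
n = ((z_{α/2} + z_β)/C)² + 3.
(1.645 + 1.036) / 0.6184 = 2.681 / 0.6184 = 4.335.
n = 4.335² + 3 = 18.80 + 3 = 21.8.
Round up.

n = 22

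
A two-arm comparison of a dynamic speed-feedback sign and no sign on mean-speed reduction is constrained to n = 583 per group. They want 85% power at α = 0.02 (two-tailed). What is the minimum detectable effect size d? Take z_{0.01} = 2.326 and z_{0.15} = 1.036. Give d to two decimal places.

For two independent groups of n = 583 each: d_min = (z_{α/2} + z_β)·√(2/n).
z-sum = 2.326 + 1.036 = 3.362.
d_min = 3.362 × √(2/583) = 3.362 × 0.0586 = 0.197.

d_min ≈ 0.20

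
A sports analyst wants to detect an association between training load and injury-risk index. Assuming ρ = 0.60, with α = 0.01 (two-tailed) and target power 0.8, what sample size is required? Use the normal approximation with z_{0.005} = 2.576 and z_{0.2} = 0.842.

n = 28

Fisher's z: C = ½·ln((1+r)/(1−r)) = ½·ln(4.0000) = 0.6931.
n = ((z_{α/2} + z_β)/C)² + 3.
(2.576 + 0.842) / 0.6931 = 3.418 / 0.6931 = 4.931.
n = 4.931² + 3 = 24.32 + 3 = 27.3.
Round up.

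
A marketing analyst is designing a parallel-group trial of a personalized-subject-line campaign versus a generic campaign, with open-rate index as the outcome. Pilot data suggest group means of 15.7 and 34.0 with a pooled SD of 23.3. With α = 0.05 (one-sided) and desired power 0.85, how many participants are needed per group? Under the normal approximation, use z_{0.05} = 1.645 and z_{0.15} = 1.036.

Cohen's d = |M₁ − M₂| / SD_pooled = |15.7 − 34.0| / 23.3 = 18.3 / 23.3 = 0.785.
For two independent groups with equal n: n = 2·((z_{α} + z_β) / d)².
z_{α} + z_β = 1.645 + 1.036 = 2.681.
n = 2 × (2.681 / 0.785)² = 2 × 3.415² = 2 × 11.66 = 23.3.
Round up to the next whole participant.

n = 24 per group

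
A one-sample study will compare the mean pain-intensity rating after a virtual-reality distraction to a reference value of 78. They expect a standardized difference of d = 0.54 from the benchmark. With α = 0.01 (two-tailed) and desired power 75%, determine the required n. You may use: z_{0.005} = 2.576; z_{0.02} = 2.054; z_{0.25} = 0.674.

n = 37

For a one-sample test: n = ((z_{α/2} + z_β) / d)².
z_{α/2} + z_β = 2.576 + 0.674 = 3.250.
n = (3.250 / 0.54)² = 6.019² = 36.22.
Round up.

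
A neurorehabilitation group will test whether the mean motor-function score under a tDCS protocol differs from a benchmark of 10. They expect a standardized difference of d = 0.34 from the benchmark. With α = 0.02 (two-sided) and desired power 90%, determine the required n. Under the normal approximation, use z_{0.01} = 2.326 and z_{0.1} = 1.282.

For a one-sample test: n = ((z_{α/2} + z_β) / d)².
z_{α/2} + z_β = 2.326 + 1.282 = 3.608.
n = (3.608 / 0.34)² = 10.612² = 112.61.
Round up.

n = 113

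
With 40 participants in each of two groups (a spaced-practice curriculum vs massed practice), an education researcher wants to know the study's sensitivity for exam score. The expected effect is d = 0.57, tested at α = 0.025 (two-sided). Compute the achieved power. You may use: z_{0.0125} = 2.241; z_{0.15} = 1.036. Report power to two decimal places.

power ≈ 0.62

For two equal groups, power = Φ(d·√(n/2) − z_{α/2}).
d·√(n/2) = 0.57 × √(40/2) = 0.57 × 4.472 = 2.549.
z_β = 2.549 − 2.241 = 0.308.
Power = Φ(0.308) = 0.621.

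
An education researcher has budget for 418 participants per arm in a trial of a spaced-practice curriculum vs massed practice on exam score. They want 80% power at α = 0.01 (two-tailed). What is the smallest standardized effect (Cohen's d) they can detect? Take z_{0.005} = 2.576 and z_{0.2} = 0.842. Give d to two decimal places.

For two independent groups of n = 418 each: d_min = (z_{α/2} + z_β)·√(2/n).
z-sum = 2.576 + 0.842 = 3.418.
d_min = 3.418 × √(2/418) = 3.418 × 0.0692 = 0.236.

d_min ≈ 0.24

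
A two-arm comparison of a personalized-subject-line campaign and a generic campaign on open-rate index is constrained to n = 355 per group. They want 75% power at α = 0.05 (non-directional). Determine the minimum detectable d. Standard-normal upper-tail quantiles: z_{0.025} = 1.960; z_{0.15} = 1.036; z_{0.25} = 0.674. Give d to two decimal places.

For two independent groups of n = 355 each: d_min = (z_{α/2} + z_β)·√(2/n).
z-sum = 1.960 + 0.674 = 2.634.
d_min = 2.634 × √(2/355) = 2.634 × 0.0751 = 0.198.

d_min ≈ 0.20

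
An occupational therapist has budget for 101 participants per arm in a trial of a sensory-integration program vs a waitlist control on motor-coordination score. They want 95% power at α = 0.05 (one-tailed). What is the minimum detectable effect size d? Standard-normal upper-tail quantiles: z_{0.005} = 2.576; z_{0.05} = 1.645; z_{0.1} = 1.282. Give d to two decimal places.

d_min ≈ 0.46

For two independent groups of n = 101 each: d_min = (z_{α} + z_β)·√(2/n).
z-sum = 1.645 + 1.645 = 3.290.
d_min = 3.290 × √(2/101) = 3.290 × 0.1407 = 0.463.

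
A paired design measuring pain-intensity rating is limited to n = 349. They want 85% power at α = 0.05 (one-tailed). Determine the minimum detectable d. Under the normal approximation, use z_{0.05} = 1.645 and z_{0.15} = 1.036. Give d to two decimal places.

d_min ≈ 0.14

For a single sample (or paired design) of n = 349: d_min = (z_{α} + z_β)/√n.
z-sum = 1.645 + 1.036 = 2.681.
d_min = 2.681 / √349 = 2.681 / 18.682 = 0.144.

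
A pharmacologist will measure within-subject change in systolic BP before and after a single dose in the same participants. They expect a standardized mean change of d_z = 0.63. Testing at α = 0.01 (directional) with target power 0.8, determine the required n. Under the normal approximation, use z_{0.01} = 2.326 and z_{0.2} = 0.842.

For a paired (one-sample on differences) test: n = ((z_{α} + z_β) / d)².
z_{α} + z_β = 2.326 + 0.842 = 3.168.
n = (3.168 / 0.63)² = 5.029² = 25.29.
Round up.

n = 26 pairs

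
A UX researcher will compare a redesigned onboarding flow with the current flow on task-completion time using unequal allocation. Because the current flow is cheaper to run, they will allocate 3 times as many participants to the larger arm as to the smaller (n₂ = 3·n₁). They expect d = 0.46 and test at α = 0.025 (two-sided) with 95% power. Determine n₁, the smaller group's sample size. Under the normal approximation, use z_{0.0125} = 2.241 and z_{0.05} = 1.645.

n₁ = 96

With allocation ratio k = n₂/n₁ = 3, Var(x̄₁−x̄₂) = σ²(1/n₁ + 1/(k·n₁)) = σ²·(k+1)/(k·n₁).
So n₁ = (1 + 1/k)·((z_{α/2} + z_β)/d)² = 1.333 × (3.886/0.46)².
n₁ = 1.333 × 71.37 = 95.2.
Round up: n₁ = 96, giving n₂ = 3 × 96 = 288.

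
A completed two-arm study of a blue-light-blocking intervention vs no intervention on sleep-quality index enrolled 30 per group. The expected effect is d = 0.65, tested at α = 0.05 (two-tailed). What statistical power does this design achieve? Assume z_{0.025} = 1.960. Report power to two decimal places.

For two equal groups, power = Φ(d·√(n/2) − z_{α/2}).
d·√(n/2) = 0.65 × √(30/2) = 0.65 × 3.873 = 2.517.
z_β = 2.517 − 1.960 = 0.557.
Power = Φ(0.557) = 0.711.

power ≈ 0.71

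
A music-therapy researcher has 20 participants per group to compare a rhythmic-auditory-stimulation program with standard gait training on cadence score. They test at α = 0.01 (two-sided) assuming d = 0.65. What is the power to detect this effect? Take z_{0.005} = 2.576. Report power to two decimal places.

For two equal groups, power = Φ(d·√(n/2) − z_{α/2}).
d·√(n/2) = 0.65 × √(20/2) = 0.65 × 3.162 = 2.055.
z_β = 2.055 − 2.576 = -0.521.
Power = Φ(-0.521) = 0.301.

power ≈ 0.30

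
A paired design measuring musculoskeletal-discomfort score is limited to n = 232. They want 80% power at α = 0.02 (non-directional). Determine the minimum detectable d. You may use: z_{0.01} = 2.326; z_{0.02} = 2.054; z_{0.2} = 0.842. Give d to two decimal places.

For a single sample (or paired design) of n = 232: d_min = (z_{α/2} + z_β)/√n.
z-sum = 2.326 + 0.842 = 3.168.
d_min = 3.168 / √232 = 3.168 / 15.232 = 0.208.

d_min ≈ 0.21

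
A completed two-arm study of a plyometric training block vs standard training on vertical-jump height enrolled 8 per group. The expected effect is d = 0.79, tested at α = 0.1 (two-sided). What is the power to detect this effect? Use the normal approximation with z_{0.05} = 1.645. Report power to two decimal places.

For two equal groups, power = Φ(d·√(n/2) − z_{α/2}).
d·√(n/2) = 0.79 × √(8/2) = 0.79 × 2.000 = 1.580.
z_β = 1.580 − 1.645 = -0.065.
Power = Φ(-0.065) = 0.474.

power ≈ 0.47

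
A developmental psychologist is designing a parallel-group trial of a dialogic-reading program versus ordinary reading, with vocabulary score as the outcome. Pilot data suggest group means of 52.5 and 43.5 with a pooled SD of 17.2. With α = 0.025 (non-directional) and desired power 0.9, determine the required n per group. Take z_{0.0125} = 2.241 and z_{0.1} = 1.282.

Cohen's d = |M₁ − M₂| / SD_pooled = |52.5 − 43.5| / 17.2 = 9.0 / 17.2 = 0.523.
For two independent groups with equal n: n = 2·((z_{α/2} + z_β) / d)².
z_{α/2} + z_β = 2.241 + 1.282 = 3.523.
n = 2 × (3.523 / 0.523)² = 2 × 6.736² = 2 × 45.38 = 90.8.
Round up to the next whole participant.

n = 91 per group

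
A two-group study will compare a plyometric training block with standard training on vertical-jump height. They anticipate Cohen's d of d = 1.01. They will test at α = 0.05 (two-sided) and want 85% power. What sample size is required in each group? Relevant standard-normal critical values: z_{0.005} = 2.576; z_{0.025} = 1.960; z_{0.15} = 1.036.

n = 18 per group

For two independent groups with equal n: n = 2·((z_{α/2} + z_β) / d)².
z_{α/2} + z_β = 1.960 + 1.036 = 2.996.
n = 2 × (2.996 / 1.01)² = 2 × 2.966² = 2 × 8.80 = 17.6.
Round up to the next whole participant.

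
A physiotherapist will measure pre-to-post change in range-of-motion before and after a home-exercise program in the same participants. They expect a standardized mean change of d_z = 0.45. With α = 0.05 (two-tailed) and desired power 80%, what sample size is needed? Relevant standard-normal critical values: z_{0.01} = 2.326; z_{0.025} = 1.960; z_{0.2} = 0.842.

For a paired (one-sample on differences) test: n = ((z_{α/2} + z_β) / d)².
z_{α/2} + z_β = 1.960 + 0.842 = 2.802.
n = (2.802 / 0.45)² = 6.227² = 38.77.
Round up.

n = 39 pairs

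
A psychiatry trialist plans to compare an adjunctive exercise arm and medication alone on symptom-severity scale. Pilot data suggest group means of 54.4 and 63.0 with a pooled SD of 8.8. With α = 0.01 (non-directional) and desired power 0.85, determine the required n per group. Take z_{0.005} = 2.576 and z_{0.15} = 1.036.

n = 28 per group

Cohen's d = |M₁ − M₂| / SD_pooled = |54.4 − 63.0| / 8.8 = 8.6 / 8.8 = 0.977.
For two independent groups with equal n: n = 2·((z_{α/2} + z_β) / d)².
z_{α/2} + z_β = 2.576 + 1.036 = 3.612.
n = 2 × (3.612 / 0.977)² = 2 × 3.697² = 2 × 13.67 = 27.3.
Round up to the next whole participant.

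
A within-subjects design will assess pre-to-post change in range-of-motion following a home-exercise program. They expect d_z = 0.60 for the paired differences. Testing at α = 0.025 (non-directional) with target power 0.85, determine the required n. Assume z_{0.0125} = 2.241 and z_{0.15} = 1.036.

For a paired (one-sample on differences) test: n = ((z_{α/2} + z_β) / d)².
z_{α/2} + z_β = 2.241 + 1.036 = 3.277.
n = (3.277 / 0.60)² = 5.462² = 29.83.
Round up.

n = 30 pairs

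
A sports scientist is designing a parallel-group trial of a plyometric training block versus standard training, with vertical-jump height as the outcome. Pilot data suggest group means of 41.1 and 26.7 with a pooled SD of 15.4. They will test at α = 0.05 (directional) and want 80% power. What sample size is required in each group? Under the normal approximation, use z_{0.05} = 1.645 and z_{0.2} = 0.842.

Cohen's d = |M₁ − M₂| / SD_pooled = |41.1 − 26.7| / 15.4 = 14.4 / 15.4 = 0.935.
For two independent groups with equal n: n = 2·((z_{α} + z_β) / d)².
z_{α} + z_β = 1.645 + 0.842 = 2.487.
n = 2 × (2.487 / 0.935)² = 2 × 2.660² = 2 × 7.08 = 14.2.
Round up to the next whole participant.

n = 15 per group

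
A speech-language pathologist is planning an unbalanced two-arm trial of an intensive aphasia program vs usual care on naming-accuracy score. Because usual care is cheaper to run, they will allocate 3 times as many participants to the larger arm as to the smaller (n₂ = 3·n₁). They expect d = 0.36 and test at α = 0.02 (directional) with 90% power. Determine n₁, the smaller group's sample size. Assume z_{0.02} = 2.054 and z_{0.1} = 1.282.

With allocation ratio k = n₂/n₁ = 3, Var(x̄₁−x̄₂) = σ²(1/n₁ + 1/(k·n₁)) = σ²·(k+1)/(k·n₁).
So n₁ = (1 + 1/k)·((z_{α} + z_β)/d)² = 1.333 × (3.336/0.36)².
n₁ = 1.333 × 85.87 = 114.5.
Round up: n₁ = 115, giving n₂ = 3 × 115 = 345.

n₁ = 115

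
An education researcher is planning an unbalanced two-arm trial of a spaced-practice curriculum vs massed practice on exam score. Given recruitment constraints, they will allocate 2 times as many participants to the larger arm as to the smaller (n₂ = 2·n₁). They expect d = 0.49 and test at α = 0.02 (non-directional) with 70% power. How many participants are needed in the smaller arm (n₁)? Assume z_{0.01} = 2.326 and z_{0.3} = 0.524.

With allocation ratio k = n₂/n₁ = 2, Var(x̄₁−x̄₂) = σ²(1/n₁ + 1/(k·n₁)) = σ²·(k+1)/(k·n₁).
So n₁ = (1 + 1/k)·((z_{α/2} + z_β)/d)² = 1.500 × (2.850/0.49)².
n₁ = 1.500 × 33.83 = 50.7.
Round up: n₁ = 51, giving n₂ = 2 × 51 = 102.

n₁ = 51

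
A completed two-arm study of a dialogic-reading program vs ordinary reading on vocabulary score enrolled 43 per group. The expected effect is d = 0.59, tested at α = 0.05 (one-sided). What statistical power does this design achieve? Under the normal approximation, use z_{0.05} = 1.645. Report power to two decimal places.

For two equal groups, power = Φ(d·√(n/2) − z_{α}).
d·√(n/2) = 0.59 × √(43/2) = 0.59 × 4.637 = 2.736.
z_β = 2.736 − 1.645 = 1.091.
Power = Φ(1.091) = 0.862.

power ≈ 0.86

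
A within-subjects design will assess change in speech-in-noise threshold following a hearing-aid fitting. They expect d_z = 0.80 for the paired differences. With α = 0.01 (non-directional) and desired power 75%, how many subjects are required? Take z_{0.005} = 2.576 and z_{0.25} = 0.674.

For a paired (one-sample on differences) test: n = ((z_{α/2} + z_β) / d)².
z_{α/2} + z_β = 2.576 + 0.674 = 3.250.
n = (3.250 / 0.80)² = 4.062² = 16.50.
Round up.

n = 17 pairs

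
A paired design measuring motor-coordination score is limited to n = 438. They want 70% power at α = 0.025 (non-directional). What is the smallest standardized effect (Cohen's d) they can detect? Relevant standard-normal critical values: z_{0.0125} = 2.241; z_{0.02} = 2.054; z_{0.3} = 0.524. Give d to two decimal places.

For a single sample (or paired design) of n = 438: d_min = (z_{α/2} + z_β)/√n.
z-sum = 2.241 + 0.524 = 2.765.
d_min = 2.765 / √438 = 2.765 / 20.928 = 0.132.

d_min ≈ 0.13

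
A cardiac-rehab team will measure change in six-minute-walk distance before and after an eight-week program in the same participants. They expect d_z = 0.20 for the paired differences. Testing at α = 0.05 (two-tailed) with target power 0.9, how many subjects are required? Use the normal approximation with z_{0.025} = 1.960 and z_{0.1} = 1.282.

For a paired (one-sample on differences) test: n = ((z_{α/2} + z_β) / d)².
z_{α/2} + z_β = 1.960 + 1.282 = 3.242.
n = (3.242 / 0.20)² = 16.210² = 262.76.
Round up.

n = 263 pairs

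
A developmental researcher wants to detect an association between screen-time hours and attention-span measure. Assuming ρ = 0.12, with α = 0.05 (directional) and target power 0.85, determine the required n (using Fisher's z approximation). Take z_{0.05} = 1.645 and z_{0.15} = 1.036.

Fisher's z: C = ½·ln((1+r)/(1−r)) = ½·ln(1.2727) = 0.1206.
n = ((z_{α} + z_β)/C)² + 3.
(1.645 + 1.036) / 0.1206 = 2.681 / 0.1206 = 22.231.
n = 22.231² + 3 = 494.20 + 3 = 497.2.
Round up.

n = 498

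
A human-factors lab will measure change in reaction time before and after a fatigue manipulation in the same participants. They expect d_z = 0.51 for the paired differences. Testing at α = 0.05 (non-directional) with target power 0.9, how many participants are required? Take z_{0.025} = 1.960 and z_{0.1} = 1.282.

n = 41 pairs

For a paired (one-sample on differences) test: n = ((z_{α/2} + z_β) / d)².
z_{α/2} + z_β = 1.960 + 1.282 = 3.242.
n = (3.242 / 0.51)² = 6.357² = 40.41.
Round up.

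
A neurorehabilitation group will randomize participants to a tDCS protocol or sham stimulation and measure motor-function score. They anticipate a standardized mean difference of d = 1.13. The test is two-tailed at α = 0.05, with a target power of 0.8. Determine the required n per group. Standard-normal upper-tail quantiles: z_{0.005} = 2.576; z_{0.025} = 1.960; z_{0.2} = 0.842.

For two independent groups with equal n: n = 2·((z_{α/2} + z_β) / d)².
z_{α/2} + z_β = 1.960 + 0.842 = 2.802.
n = 2 × (2.802 / 1.13)² = 2 × 2.480² = 2 × 6.15 = 12.3.
Round up to the next whole participant.

n = 13 per group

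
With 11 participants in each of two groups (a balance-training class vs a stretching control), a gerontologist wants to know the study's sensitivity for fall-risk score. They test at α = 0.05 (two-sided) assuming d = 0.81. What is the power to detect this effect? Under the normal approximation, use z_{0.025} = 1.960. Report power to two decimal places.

For two equal groups, power = Φ(d·√(n/2) − z_{α/2}).
d·√(n/2) = 0.81 × √(11/2) = 0.81 × 2.345 = 1.900.
z_β = 1.900 − 1.960 = -0.060.
Power = Φ(-0.060) = 0.476.

power ≈ 0.48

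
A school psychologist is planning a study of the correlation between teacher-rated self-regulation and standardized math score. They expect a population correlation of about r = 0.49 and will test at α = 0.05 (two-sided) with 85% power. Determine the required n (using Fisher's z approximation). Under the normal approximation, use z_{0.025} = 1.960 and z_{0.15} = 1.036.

n = 35

Fisher's z: C = ½·ln((1+r)/(1−r)) = ½·ln(2.9216) = 0.5361.
n = ((z_{α/2} + z_β)/C)² + 3.
(1.960 + 1.036) / 0.5361 = 2.996 / 0.5361 = 5.589.
n = 5.589² + 3 = 31.23 + 3 = 34.2.
Round up.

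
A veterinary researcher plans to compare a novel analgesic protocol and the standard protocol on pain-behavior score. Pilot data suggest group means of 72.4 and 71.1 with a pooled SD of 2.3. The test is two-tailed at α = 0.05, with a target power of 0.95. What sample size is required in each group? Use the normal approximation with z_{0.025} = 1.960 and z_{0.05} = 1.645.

n = 82 per group

Cohen's d = |M₁ − M₂| / SD_pooled = |72.4 − 71.1| / 2.3 = 1.3 / 2.3 = 0.565.
For two independent groups with equal n: n = 2·((z_{α/2} + z_β) / d)².
z_{α/2} + z_β = 1.960 + 1.645 = 3.605.
n = 2 × (3.605 / 0.565)² = 2 × 6.381² = 2 × 40.71 = 81.4.
Round up to the next whole participant.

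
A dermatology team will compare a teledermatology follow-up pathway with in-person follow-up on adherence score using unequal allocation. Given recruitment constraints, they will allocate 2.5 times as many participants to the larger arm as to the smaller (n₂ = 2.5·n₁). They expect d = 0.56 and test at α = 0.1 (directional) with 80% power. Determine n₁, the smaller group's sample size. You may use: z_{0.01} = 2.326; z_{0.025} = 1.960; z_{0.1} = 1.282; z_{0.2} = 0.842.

n₁ = 21

With allocation ratio k = n₂/n₁ = 2.5, Var(x̄₁−x̄₂) = σ²(1/n₁ + 1/(k·n₁)) = σ²·(k+1)/(k·n₁).
So n₁ = (1 + 1/k)·((z_{α} + z_β)/d)² = 1.400 × (2.124/0.56)².
n₁ = 1.400 × 14.39 = 20.1.
Round up: n₁ = 21, giving n₂ = ⌈2.5 × 21⌉ = ⌈52.5⌉ = 53.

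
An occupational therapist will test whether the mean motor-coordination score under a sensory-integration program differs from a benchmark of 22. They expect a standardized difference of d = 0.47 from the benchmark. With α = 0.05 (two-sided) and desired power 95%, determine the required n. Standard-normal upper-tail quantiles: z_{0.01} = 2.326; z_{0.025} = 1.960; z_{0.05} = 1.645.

n = 59

For a one-sample test: n = ((z_{α/2} + z_β) / d)².
z_{α/2} + z_β = 1.960 + 1.645 = 3.605.
n = (3.605 / 0.47)² = 7.670² = 58.83.
Round up.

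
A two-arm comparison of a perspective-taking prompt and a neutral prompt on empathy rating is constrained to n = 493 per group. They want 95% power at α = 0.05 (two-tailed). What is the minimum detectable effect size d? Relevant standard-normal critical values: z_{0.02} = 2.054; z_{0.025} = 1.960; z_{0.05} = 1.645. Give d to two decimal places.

For two independent groups of n = 493 each: d_min = (z_{α/2} + z_β)·√(2/n).
z-sum = 1.960 + 1.645 = 3.605.
d_min = 3.605 × √(2/493) = 3.605 × 0.0637 = 0.230.

d_min ≈ 0.23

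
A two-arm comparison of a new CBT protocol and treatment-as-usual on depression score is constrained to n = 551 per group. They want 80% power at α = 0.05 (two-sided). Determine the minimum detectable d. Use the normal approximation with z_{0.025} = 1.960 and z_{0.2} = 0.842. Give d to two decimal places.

d_min ≈ 0.17

For two independent groups of n = 551 each: d_min = (z_{α/2} + z_β)·√(2/n).
z-sum = 1.960 + 0.842 = 2.802.
d_min = 2.802 × √(2/551) = 2.802 × 0.0602 = 0.169.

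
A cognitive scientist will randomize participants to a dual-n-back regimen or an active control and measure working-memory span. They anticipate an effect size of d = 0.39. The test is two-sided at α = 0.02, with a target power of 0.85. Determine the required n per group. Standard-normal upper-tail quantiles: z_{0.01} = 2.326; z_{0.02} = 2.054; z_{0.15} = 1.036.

n = 149 per group

For two independent groups with equal n: n = 2·((z_{α/2} + z_β) / d)².
z_{α/2} + z_β = 2.326 + 1.036 = 3.362.
n = 2 × (3.362 / 0.39)² = 2 × 8.621² = 2 × 74.31 = 148.6.
Round up to the next whole participant.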